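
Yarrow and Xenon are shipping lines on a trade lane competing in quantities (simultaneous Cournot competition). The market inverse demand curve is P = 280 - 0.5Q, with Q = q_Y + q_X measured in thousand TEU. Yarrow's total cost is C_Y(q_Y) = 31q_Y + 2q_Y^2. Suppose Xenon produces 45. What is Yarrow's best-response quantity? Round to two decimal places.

45.30

With the rival's output fixed at 45, Yarrow's profit is π_Y = (280 - (1/2)·45 - (1/2)q_Y)q_Y - (31q_Y + 2q_Y²) = (515/2 - (1/2)q_Y)q_Y - (31q_Y + 2q_Y²).
∂π_Y/∂q_Y = 453/2 - 5q_Y = 0, so q_Y = 453/10.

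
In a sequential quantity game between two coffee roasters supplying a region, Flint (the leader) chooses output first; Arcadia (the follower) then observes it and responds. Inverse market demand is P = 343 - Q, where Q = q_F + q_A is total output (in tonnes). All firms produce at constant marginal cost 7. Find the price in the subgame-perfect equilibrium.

Solve by backward induction. Given q_F, the follower Arcadia maximises π_A = (343 - q_F - q_A)q_A - 7q_A.
Setting the follower's marginal profit to zero, 336 - q_F - 2q_A = 0, i.e. q_A = (336 - q_F)/2.
Flint substitutes q_A(q_F) into its own profit: π_F = q_F(343 - q_F - (336 - q_F)/2) - 7q_F = (175 - (1/2)q_F)q_F - 7q_F.
The leader's first-order condition 168 - q_F = 0 yields q_F = 168.
Then q_A = (336 - 168)/2 = 84.
Total output Q = 252, so price P = 343 - 252 = 91.

91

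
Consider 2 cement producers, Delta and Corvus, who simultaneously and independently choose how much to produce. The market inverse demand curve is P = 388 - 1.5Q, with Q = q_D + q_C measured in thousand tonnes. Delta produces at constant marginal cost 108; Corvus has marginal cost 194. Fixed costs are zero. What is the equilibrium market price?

Delta's profit: π_D = (388 - 1.5Q)q_D - (108q_D). Setting ∂π_D/∂q_D = 0: 280 - 3q_D - (3/2)(q_C) = 0.
Corvus's first-order condition: 194 - 3q_C - (3/2)(q_D) = 0.
Rearranging gives the reaction functions q_D = (280 - (3/2)q_C)/3 and q_C = (194 - (3/2)q_D)/3.
Substituting one into the other gives q_D = 244/3 and q_C = 24.
Total output Q = 316/3, so price P = 388 - (3/2)·(316/3) = 230.

230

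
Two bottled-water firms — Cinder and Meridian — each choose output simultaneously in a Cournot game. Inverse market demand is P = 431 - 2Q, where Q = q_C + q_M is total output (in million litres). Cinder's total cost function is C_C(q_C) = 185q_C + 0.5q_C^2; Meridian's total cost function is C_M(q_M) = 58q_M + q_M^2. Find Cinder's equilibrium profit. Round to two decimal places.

Cinder's profit: π_C = (431 - 2Q)q_C - (185q_C + (1/2)q_C²). Setting ∂π_C/∂q_C = 0: 246 - 5q_C - 2(q_M) = 0.
Meridian's first-order condition: 373 - 6q_M - 2(q_C) = 0.
So q_C = (246 - 2q_M)/5 and q_M = (373 - 2q_C)/6.
Substituting one into the other gives q_C = 365/13 and q_M = 1373/26.
Price P = 431 - 2·80.8846 = 269.2308.
Cinder's profit: 269.2308·(365/13) - 185·(365/13) - (1/2)(365/13)² = 1970.7840.

1970.78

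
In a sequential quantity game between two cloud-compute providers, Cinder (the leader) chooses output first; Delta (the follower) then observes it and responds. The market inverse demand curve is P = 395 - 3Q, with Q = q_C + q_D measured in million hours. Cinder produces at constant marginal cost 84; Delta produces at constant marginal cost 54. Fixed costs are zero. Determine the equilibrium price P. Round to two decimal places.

154.25

Solve by backward induction. Given q_C, the follower Delta maximises π_D = (395 - 3q_C - 3q_D)q_D - 54q_D.
Follower FOC: 341 - 3q_C - 6q_D = 0, so q_D(q_C) = (341 - 3q_C)/6.
The leader anticipates this reaction. Substituting into P = 395 - 3Q gives P = 449/2 - (3/2)q_C, so π_C = (449/2 - (3/2)q_C)q_C - 84q_C.
The leader's first-order condition 281/2 - 3q_C = 0 yields q_C = 281/6.
Then q_D = (341 - 3·(281/6))/6 = 401/12.
Total output Q = 321/4, so price P = 395 - 3·(321/4) = 617/4.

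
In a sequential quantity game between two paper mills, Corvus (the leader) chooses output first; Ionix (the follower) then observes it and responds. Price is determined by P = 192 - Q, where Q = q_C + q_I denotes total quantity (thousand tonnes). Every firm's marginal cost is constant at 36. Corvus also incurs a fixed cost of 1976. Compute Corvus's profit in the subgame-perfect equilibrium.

The follower Ionix best-responds to any q_C: π_I = (192 - Q)q_I - 36q_I.
Setting the follower's marginal profit to zero, 156 - q_C - 2q_I = 0, i.e. q_I = (156 - q_C)/2.
Corvus substitutes q_I(q_C) into its own profit: π_C = q_C(192 - q_C - (156 - q_C)/2) - 36q_C = (114 - (1/2)q_C)q_C - 36q_C.
The leader's first-order condition 78 - q_C = 0 yields q_C = 78.
Then q_I = (156 - 78)/2 = 39.
Price P = 192 - 117 = 75.
Corvus's profit: (75 - 36)·78 - 1976 = 1066.

1066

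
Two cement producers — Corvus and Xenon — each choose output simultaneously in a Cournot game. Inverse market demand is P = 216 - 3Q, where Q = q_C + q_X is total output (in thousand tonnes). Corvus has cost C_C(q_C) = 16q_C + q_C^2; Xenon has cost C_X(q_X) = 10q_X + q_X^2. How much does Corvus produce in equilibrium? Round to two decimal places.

Corvus's profit: π_C = (216 - 3Q)q_C - (16q_C + q_C²). Setting ∂π_C/∂q_C = 0: 200 - 8q_C - 3(q_X) = 0.
Xenon's profit: π_X = (216 - 3Q)q_X - (10q_X + q_X²). Setting ∂π_X/∂q_X = 0: 206 - 8q_X - 3(q_C) = 0.
So q_C = (200 - 3q_X)/8 and q_X = (206 - 3q_C)/8.
Substituting one into the other gives q_C = 982/55 and q_X = 1048/55.

17.85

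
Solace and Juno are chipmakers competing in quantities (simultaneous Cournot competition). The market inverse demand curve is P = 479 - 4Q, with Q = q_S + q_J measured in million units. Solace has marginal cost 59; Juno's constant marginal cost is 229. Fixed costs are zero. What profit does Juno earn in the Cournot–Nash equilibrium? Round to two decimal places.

177.78

Solace's profit: π_S = (479 - 4Q)q_S - (59q_S). Setting ∂π_S/∂q_S = 0: 420 - 8q_S - 4(q_J) = 0.
Juno's first-order condition: 250 - 8q_J - 4(q_S) = 0.
So q_S = (420 - 4q_J)/8 and q_J = (250 - 4q_S)/8.
Substituting one into the other gives q_S = 295/6 and q_J = 20/3.
Price P = 479 - 4·(335/6) = 767/3.
Juno's profit: (767/3 - 229)·(20/3) = 1600/9.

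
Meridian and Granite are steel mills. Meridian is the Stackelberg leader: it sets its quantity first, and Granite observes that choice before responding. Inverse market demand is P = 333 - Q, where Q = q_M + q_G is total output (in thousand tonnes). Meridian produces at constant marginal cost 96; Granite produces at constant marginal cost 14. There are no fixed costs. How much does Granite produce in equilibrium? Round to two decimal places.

120.75

Solve by backward induction. Given q_M, the follower Granite maximises π_G = (333 - q_M - q_G)q_G - 14q_G.
Follower FOC: 319 - q_M - 2q_G = 0, so q_G(q_M) = (319 - q_M)/2.
The leader anticipates this reaction. Substituting into P = 333 - Q gives P = 347/2 - (1/2)q_M, so π_M = (347/2 - (1/2)q_M)q_M - 96q_M.
Leader FOC: 155/2 - q_M = 0, so q_M = 155/2.
Then q_G = (319 - 155/2)/2 = 483/4.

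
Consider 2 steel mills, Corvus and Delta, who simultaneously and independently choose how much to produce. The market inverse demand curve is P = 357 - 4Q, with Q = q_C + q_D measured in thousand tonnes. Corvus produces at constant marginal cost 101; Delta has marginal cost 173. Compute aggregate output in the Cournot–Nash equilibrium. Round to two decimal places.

36.67

Corvus's profit: π_C = (357 - 4Q)q_C - (101q_C). Setting ∂π_C/∂q_C = 0: 256 - 8q_C - 4(q_D) = 0.
Delta's first-order condition: 184 - 8q_D - 4(q_C) = 0.
Best responses: q_C = (256 - 4q_D)/8, q_D = (184 - 4q_C)/8.
Substituting one into the other gives q_C = 82/3 and q_D = 28/3.
Total output Q = 82/3 + 28/3 = 110/3.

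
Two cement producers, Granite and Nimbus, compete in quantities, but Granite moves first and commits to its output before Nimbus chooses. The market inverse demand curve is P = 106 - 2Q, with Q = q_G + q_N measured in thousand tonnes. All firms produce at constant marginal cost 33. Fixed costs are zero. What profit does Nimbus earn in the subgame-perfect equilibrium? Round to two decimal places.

The follower Nimbus best-responds to any q_G: π_N = (106 - 2Q)q_N - 33q_N.
Setting the follower's marginal profit to zero, 73 - 2q_G - 4q_N = 0, i.e. q_N = (73 - 2q_G)/4.
Granite substitutes q_N(q_G) into its own profit: π_G = q_G(106 - 2q_G - (73 - 2q_G)/2) - 33q_G = (139/2 - q_G)q_G - 33q_G.
Leader FOC: 73/2 - 2q_G = 0, so q_G = 73/4.
Then q_N = (73 - 2·(73/4))/4 = 73/8.
Price P = 106 - 2·(219/8) = 205/4.
Nimbus's profit: (205/4 - 33)·(73/8) = 166.5313.

166.53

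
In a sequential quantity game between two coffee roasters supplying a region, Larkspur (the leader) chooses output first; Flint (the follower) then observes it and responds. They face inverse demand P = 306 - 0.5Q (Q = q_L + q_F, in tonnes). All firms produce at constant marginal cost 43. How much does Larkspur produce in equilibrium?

263

The follower Flint best-responds to any q_L: π_F = (306 - 0.5Q)q_F - 43q_F.
Setting the follower's marginal profit to zero, 263 - (1/2)q_L - q_F = 0, i.e. q_F = (263 - (1/2)q_L).
Larkspur substitutes q_F(q_L) into its own profit: π_L = q_L(306 - (1/2)q_L - (263 - (1/2)q_L)/2) - 43q_L = (349/2 - (1/4)q_L)q_L - 43q_L.
Leader FOC: 263/2 - (1/2)q_L = 0, so q_L = 263.
Then q_F = (263 - (1/2)·263) = 263/2.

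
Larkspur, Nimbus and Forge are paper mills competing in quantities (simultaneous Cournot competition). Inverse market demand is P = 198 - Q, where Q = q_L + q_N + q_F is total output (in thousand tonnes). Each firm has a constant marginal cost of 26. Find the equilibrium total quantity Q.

129

A representative firm's profit is π_i = q_i(198 - Q) - 26q_i.
First-order condition (treating rivals' output as given): 172 - 2q_i - Σ_{j≠i} q_j = 0.
By symmetry each firm produces the same amount; substituting Σ_{j≠i} q_j = 2q_i yields q_i = 172/4 = 43.
Total output Q = 43 + 43 + 43 = 129.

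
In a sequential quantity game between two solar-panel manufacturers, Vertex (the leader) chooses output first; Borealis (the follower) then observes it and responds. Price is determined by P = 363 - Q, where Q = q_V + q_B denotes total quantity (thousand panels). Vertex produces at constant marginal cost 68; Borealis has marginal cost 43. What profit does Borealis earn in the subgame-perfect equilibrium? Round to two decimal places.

8556.25

The follower Borealis best-responds to any q_V: π_B = (363 - Q)q_B - 43q_B.
Setting the follower's marginal profit to zero, 320 - q_V - 2q_B = 0, i.e. q_B = (320 - q_V)/2.
The leader anticipates this reaction. Substituting into P = 363 - Q gives P = 203 - (1/2)q_V, so π_V = (203 - (1/2)q_V)q_V - 68q_V.
Leader FOC: 135 - q_V = 0, so q_V = 135.
Then q_B = (320 - 135)/2 = 185/2.
Price P = 363 - 455/2 = 271/2.
Borealis's profit: (271/2 - 43)·(185/2) = 8556.2500.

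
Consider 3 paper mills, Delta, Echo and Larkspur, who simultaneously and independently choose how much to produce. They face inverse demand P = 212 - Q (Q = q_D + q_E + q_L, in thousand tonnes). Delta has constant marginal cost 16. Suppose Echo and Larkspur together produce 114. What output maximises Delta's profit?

With rivals' combined output fixed at 114, Delta's profit is π_D = (212 - 114 - q_D)q_D - (16q_D) = (98 - q_D)q_D - (16q_D).
∂π_D/∂q_D = 82 - 2q_D = 0, so q_D = 41.

41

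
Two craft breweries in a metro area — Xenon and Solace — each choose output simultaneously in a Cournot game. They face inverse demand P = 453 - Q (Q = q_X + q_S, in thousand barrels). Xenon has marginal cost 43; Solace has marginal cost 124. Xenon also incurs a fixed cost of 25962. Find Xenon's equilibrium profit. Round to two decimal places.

824.78

Xenon's profit: π_X = (453 - Q)q_X - (43q_X). Setting ∂π_X/∂q_X = 0: 410 - 2q_X - (q_S) = 0.
Solace's profit: π_S = (453 - Q)q_S - (124q_S). Setting ∂π_S/∂q_S = 0: 329 - 2q_S - (q_X) = 0.
Best responses: q_X = (410 - q_S)/2, q_S = (329 - q_X)/2.
Substituting one into the other gives q_X = 491/3 and q_S = 248/3.
Price P = 453 - 739/3 = 620/3.
Xenon's profit: (620/3 - 43)·(491/3) - 25962 = 824.7778.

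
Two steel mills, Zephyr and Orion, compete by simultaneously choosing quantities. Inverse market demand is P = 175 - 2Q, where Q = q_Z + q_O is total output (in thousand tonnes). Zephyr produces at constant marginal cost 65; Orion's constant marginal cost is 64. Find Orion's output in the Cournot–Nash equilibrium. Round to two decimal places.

Zephyr's profit: π_Z = (175 - 2Q)q_Z - (65q_Z). Setting ∂π_Z/∂q_Z = 0: 110 - 4q_Z - 2(q_O) = 0.
Orion's first-order condition: 111 - 4q_O - 2(q_Z) = 0.
Best responses: q_Z = (110 - 2q_O)/4, q_O = (111 - 2q_Z)/4.
Solving the pair: q_Z = 109/6, q_O = 56/3.

18.67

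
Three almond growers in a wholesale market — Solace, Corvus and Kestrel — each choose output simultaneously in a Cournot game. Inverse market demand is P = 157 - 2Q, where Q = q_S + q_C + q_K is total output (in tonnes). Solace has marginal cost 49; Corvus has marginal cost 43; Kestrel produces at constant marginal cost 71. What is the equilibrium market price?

80

Solace's profit: π_S = (157 - 2Q)q_S - (49q_S). Setting ∂π_S/∂q_S = 0: 108 - 4q_S - 2(q_C + q_K) = 0.
Corvus's first-order condition: 114 - 4q_C - 2(q_S + q_K) = 0.
Kestrel's first-order condition: 86 - 4q_K - 2(q_S + q_C) = 0.
Adding the 3 conditions: 308 − 4Q − 4Q = 0, i.e. Q = 77/2.
Back-substituting: q_S = (108 − 77)/2 = 31/2, q_C = (114 − 77)/2 = 37/2, q_K = (86 − 77)/2 = 9/2.
Total output Q = 77/2, so price P = 157 - 2·(77/2) = 80.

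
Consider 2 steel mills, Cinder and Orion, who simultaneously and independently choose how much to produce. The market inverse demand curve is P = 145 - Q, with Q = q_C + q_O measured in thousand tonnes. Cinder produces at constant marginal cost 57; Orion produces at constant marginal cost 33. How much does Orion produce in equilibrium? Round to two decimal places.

45.33

Cinder's profit: π_C = (145 - Q)q_C - (57q_C). Setting ∂π_C/∂q_C = 0: 88 - 2q_C - (q_O) = 0.
Orion's first-order condition: 112 - 2q_O - (q_C) = 0.
So q_C = (88 - q_O)/2 and q_O = (112 - q_C)/2.
Substituting one into the other gives q_C = 64/3 and q_O = 136/3.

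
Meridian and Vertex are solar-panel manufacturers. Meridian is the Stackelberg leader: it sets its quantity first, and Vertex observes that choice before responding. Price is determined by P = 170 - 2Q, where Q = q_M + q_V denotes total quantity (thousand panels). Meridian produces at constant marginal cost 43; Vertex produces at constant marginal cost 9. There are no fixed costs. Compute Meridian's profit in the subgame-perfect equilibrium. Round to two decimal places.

540.56

Solve by backward induction. Given q_M, the follower Vertex maximises π_V = (170 - 2q_M - 2q_V)q_V - 9q_V.
Follower FOC: 161 - 2q_M - 4q_V = 0, so q_V(q_M) = (161 - 2q_M)/4.
Meridian substitutes q_V(q_M) into its own profit: π_M = q_M(170 - 2q_M - (161 - 2q_M)/2) - 43q_M = (179/2 - q_M)q_M - 43q_M.
The leader's first-order condition 93/2 - 2q_M = 0 yields q_M = 93/4.
Then q_V = (161 - 2·(93/4))/4 = 229/8.
Price P = 170 - 2·(415/8) = 265/4.
Meridian's profit: (265/4 - 43)·(93/4) = 540.5625.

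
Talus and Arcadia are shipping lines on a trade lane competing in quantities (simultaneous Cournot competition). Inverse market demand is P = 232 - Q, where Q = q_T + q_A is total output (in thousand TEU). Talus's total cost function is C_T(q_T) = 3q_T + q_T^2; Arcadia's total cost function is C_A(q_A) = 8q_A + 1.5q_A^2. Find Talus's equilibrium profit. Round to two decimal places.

Talus's profit: π_T = (232 - Q)q_T - (3q_T + q_T²). Setting ∂π_T/∂q_T = 0: 229 - 4q_T - (q_A) = 0.
Arcadia's first-order condition: 224 - 5q_A - (q_T) = 0.
Rearranging gives the reaction functions q_T = (229 - q_A)/4 and q_A = (224 - q_T)/5.
Solving the pair: q_T = 921/19, q_A = 667/19.
Price P = 232 - 1588/19 = 148.4211.
Talus's profit: 148.4211·(921/19) - 3·(921/19) - (921/19)² = 4699.3961.

4699.40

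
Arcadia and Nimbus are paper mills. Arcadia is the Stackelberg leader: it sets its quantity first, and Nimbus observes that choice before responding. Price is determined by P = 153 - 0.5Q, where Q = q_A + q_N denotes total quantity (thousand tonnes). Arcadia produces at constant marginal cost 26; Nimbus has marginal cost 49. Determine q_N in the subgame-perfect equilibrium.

Solve by backward induction. Given q_A, the follower Nimbus maximises π_N = (153 - (1/2)q_A - (1/2)q_N)q_N - 49q_N.
Follower FOC: 104 - (1/2)q_A - q_N = 0, so q_N(q_A) = (104 - (1/2)q_A).
The leader anticipates this reaction. Substituting into P = 153 - 0.5Q gives P = 101 - (1/4)q_A, so π_A = (101 - (1/4)q_A)q_A - 26q_A.
The leader's first-order condition 75 - (1/2)q_A = 0 yields q_A = 150.
Then q_N = (104 - (1/2)·150) = 29.

29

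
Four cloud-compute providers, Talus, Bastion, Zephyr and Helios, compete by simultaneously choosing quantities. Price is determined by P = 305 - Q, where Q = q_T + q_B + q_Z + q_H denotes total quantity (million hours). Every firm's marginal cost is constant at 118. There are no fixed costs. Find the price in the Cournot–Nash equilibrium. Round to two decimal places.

155.40

Each firm earns π_i = (305 - Q)q_i - 118q_i.
First-order condition (treating rivals' output as given): 187 - 2q_i - Σ_{j≠i} q_j = 0.
With identical firms every q_j equals q_i, so Σ_{j≠i} q_j = 3q_i and 187 = 5q_i, giving q_i = 187/5.
Total output Q = 748/5, so price P = 305 - 748/5 = 777/5.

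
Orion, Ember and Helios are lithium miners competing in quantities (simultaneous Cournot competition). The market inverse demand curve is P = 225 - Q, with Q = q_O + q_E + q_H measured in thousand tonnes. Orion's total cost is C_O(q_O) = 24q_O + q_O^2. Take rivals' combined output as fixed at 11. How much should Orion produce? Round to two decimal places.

With rivals' combined output fixed at 11, Orion's profit is π_O = (225 - 11 - q_O)q_O - (24q_O + q_O²) = (214 - q_O)q_O - (24q_O + q_O²).
∂π_O/∂q_O = 190 - 4q_O = 0, so q_O = 95/2.

47.50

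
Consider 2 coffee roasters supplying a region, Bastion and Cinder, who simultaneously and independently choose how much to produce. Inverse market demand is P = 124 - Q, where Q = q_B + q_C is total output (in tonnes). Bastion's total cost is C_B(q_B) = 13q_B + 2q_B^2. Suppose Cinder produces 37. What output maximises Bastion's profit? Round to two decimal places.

With the rival's output fixed at 37, Bastion's profit is π_B = (124 - 37 - q_B)q_B - (13q_B + 2q_B²) = (87 - q_B)q_B - (13q_B + 2q_B²).
∂π_B/∂q_B = 74 - 6q_B = 0, so q_B = 37/3.

12.33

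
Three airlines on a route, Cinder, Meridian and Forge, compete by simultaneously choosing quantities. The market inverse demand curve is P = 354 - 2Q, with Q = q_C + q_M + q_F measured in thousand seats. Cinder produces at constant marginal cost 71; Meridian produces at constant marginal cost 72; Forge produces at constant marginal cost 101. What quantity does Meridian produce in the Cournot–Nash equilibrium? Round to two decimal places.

38.75

Cinder's profit: π_C = (354 - 2Q)q_C - (71q_C). Setting ∂π_C/∂q_C = 0: 283 - 4q_C - 2(q_M + q_F) = 0.
Meridian's profit: π_M = (354 - 2Q)q_M - (72q_M). Setting ∂π_M/∂q_M = 0: 282 - 4q_M - 2(q_C + q_F) = 0.
Forge's profit: π_F = (354 - 2Q)q_F - (101q_F). Setting ∂π_F/∂q_F = 0: 253 - 4q_F - 2(q_C + q_M) = 0.
Adding the 3 first-order conditions: 818 − 8Q = 0, so Q = 409/4.
Back-substituting: q_C = (283 − 409/2)/2 = 157/4, q_M = (282 − 409/2)/2 = 155/4, q_F = (253 − 409/2)/2 = 97/4.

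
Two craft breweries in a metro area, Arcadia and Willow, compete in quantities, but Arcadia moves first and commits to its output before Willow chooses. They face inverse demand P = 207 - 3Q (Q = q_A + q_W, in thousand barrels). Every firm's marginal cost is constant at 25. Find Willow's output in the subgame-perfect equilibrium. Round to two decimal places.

The follower Willow best-responds to any q_A: π_W = (207 - 3Q)q_W - 25q_W.
Follower FOC: 182 - 3q_A - 6q_W = 0, so q_W(q_A) = (182 - 3q_A)/6.
The leader anticipates this reaction. Substituting into P = 207 - 3Q gives P = 116 - (3/2)q_A, so π_A = (116 - (3/2)q_A)q_A - 25q_A.
Leader FOC: 91 - 3q_A = 0, so q_A = 91/3.
Then q_W = (182 - 3·(91/3))/6 = 91/6.

15.17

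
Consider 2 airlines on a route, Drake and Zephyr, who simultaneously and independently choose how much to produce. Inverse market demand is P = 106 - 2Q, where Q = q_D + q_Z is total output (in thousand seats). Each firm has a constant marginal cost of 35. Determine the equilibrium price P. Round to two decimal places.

58.67

A representative firm's profit is π_i = q_i(106 - 2Q) - 35q_i.
First-order condition (treating rivals' output as given): 71 - 4q_i - 2q_j = 0.
With identical firms every q_j equals q_i, so q_j = q_i and 71 = 6q_i, giving q_i = 71/6.
Total output Q = 71/3, so price P = 106 - 2·(71/3) = 176/3.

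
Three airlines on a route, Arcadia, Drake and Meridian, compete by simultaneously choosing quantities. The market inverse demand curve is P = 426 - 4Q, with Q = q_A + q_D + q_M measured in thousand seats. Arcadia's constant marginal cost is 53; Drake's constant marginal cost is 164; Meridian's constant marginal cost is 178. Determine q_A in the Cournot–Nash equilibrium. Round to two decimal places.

Arcadia's profit: π_A = (426 - 4Q)q_A - (53q_A). Setting ∂π_A/∂q_A = 0: 373 - 8q_A - 4(q_D + q_M) = 0.
Drake's first-order condition: 262 - 8q_D - 4(q_A + q_M) = 0.
Meridian's profit: π_M = (426 - 4Q)q_M - (178q_M). Setting ∂π_M/∂q_M = 0: 248 - 8q_M - 4(q_A + q_D) = 0.
Summing all 3 equations gives 883 − 16Q = 0, hence Q = 883/16.
Back-substituting: q_A = (373 − 883/4)/4 = 609/16, q_D = (262 − 883/4)/4 = 165/16, q_M = (248 − 883/4)/4 = 109/16.

38.06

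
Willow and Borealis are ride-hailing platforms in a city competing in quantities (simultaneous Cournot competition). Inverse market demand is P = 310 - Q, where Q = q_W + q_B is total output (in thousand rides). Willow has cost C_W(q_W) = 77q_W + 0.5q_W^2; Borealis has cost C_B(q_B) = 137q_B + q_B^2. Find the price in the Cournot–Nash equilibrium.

215

Willow's profit: π_W = (310 - Q)q_W - (77q_W + (1/2)q_W²). Setting ∂π_W/∂q_W = 0: 233 - 3q_W - (q_B) = 0.
Borealis's first-order condition: 173 - 4q_B - (q_W) = 0.
Rearranging gives the reaction functions q_W = (233 - q_B)/3 and q_B = (173 - q_W)/4.
Solving the pair: q_W = 69, q_B = 26.
Total output Q = 95, so price P = 310 - 95 = 215.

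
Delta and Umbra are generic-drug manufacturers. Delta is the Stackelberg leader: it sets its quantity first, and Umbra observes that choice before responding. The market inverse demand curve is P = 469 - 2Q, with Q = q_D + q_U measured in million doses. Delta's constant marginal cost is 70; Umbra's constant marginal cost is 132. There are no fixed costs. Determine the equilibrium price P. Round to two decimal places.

The follower Umbra best-responds to any q_D: π_U = (469 - 2Q)q_U - 132q_U.
∂π_U/∂q_U = 337 - 2q_D - 4q_U = 0 gives the reaction function q_U = (337 - 2q_D)/4.
The leader anticipates this reaction. Substituting into P = 469 - 2Q gives P = 601/2 - q_D, so π_D = (601/2 - q_D)q_D - 70q_D.
Leader FOC: 461/2 - 2q_D = 0, so q_D = 461/4.
Then q_U = (337 - 2·(461/4))/4 = 213/8.
Total output Q = 1135/8, so price P = 469 - 2·(1135/8) = 741/4.

185.25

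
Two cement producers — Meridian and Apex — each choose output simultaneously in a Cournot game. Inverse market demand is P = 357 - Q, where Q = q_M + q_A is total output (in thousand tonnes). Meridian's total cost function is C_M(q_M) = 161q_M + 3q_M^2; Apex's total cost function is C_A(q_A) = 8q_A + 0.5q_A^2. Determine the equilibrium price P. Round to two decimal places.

233.74

Meridian's profit: π_M = (357 - Q)q_M - (161q_M + 3q_M²). Setting ∂π_M/∂q_M = 0: 196 - 8q_M - (q_A) = 0.
Apex's first-order condition: 349 - 3q_A - (q_M) = 0.
Rearranging gives the reaction functions q_M = (196 - q_A)/8 and q_A = (349 - q_M)/3.
Substituting one into the other gives q_M = 239/23 and q_A = 112.8696.
Total output Q = 123.2609, so price P = 357 - 123.2609 = 233.7391.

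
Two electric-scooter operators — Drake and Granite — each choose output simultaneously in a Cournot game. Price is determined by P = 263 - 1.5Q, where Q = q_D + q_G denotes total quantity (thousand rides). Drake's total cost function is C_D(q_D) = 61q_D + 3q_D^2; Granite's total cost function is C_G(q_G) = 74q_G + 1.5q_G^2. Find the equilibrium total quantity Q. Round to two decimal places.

Drake's profit: π_D = (263 - 1.5Q)q_D - (61q_D + 3q_D²). Setting ∂π_D/∂q_D = 0: 202 - 9q_D - (3/2)(q_G) = 0.
Granite's first-order condition: 189 - 6q_G - (3/2)(q_D) = 0.
Best responses: q_D = (202 - (3/2)q_G)/9, q_G = (189 - (3/2)q_D)/6.
Solving the pair: q_D = 1238/69, q_G = 1864/69.
Total output Q = 1238/69 + 1864/69 = 1034/23.

44.96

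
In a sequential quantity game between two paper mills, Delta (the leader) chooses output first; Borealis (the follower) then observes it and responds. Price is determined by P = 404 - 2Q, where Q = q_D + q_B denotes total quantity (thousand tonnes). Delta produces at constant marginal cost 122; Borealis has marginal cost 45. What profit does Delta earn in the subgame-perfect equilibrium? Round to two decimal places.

2626.56

The follower Borealis best-responds to any q_D: π_B = (404 - 2Q)q_B - 45q_B.
∂π_B/∂q_B = 359 - 2q_D - 4q_B = 0 gives the reaction function q_B = (359 - 2q_D)/4.
The leader anticipates this reaction. Substituting into P = 404 - 2Q gives P = 449/2 - q_D, so π_D = (449/2 - q_D)q_D - 122q_D.
The leader's first-order condition 205/2 - 2q_D = 0 yields q_D = 205/4.
Then q_B = (359 - 2·(205/4))/4 = 513/8.
Price P = 404 - 2·(923/8) = 693/4.
Delta's profit: (693/4 - 122)·(205/4) = 2626.5625.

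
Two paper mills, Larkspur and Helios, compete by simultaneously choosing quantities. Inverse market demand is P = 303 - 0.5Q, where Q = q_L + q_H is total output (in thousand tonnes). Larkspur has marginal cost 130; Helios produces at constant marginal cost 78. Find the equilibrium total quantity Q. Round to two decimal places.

Larkspur's profit: π_L = (303 - 0.5Q)q_L - (130q_L). Setting ∂π_L/∂q_L = 0: 173 - q_L - (1/2)(q_H) = 0.
Helios's profit: π_H = (303 - 0.5Q)q_H - (78q_H). Setting ∂π_H/∂q_H = 0: 225 - q_H - (1/2)(q_L) = 0.
So q_L = (173 - (1/2)q_H) and q_H = (225 - (1/2)q_L).
Substituting one into the other gives q_L = 242/3 and q_H = 554/3.
Total output Q = 242/3 + 554/3 = 796/3.

265.33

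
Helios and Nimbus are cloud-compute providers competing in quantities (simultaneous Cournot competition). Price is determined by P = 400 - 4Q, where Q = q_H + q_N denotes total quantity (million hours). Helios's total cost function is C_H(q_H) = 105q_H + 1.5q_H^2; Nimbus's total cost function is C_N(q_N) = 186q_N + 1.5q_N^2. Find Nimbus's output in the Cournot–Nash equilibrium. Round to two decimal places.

11.18

Helios's profit: π_H = (400 - 4Q)q_H - (105q_H + (3/2)q_H²). Setting ∂π_H/∂q_H = 0: 295 - 11q_H - 4(q_N) = 0.
Nimbus's first-order condition: 214 - 11q_N - 4(q_H) = 0.
Rearranging gives the reaction functions q_H = (295 - 4q_N)/11 and q_N = (214 - 4q_H)/11.
Solving the pair: q_H = 22.7524, q_N = 1174/105.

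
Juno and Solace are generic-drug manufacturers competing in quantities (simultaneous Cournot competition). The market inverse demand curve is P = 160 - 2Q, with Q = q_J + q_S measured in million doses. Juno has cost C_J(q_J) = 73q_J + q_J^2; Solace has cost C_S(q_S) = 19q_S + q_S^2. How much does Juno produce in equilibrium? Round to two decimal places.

Juno's profit: π_J = (160 - 2Q)q_J - (73q_J + q_J²). Setting ∂π_J/∂q_J = 0: 87 - 6q_J - 2(q_S) = 0.
Solace's profit: π_S = (160 - 2Q)q_S - (19q_S + q_S²). Setting ∂π_S/∂q_S = 0: 141 - 6q_S - 2(q_J) = 0.
So q_J = (87 - 2q_S)/6 and q_S = (141 - 2q_J)/6.
Solving the pair: q_J = 15/2, q_S = 21.

7.50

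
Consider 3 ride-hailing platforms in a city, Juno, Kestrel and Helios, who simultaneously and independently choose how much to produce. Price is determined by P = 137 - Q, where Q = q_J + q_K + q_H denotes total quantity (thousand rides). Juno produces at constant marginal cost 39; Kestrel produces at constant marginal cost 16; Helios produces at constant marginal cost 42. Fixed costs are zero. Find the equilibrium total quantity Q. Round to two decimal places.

Juno's profit: π_J = (137 - Q)q_J - (39q_J). Setting ∂π_J/∂q_J = 0: 98 - 2q_J - (q_K + q_H) = 0.
Kestrel's first-order condition: 121 - 2q_K - (q_J + q_H) = 0.
Helios's first-order condition: 95 - 2q_H - (q_J + q_K) = 0.
Summing all 3 equations gives 314 − 4Q = 0, hence Q = 157/2.
Back-substituting: q_J = (98 − 157/2) = 39/2, q_K = (121 − 157/2) = 85/2, q_H = (95 − 157/2) = 33/2.
Total output Q = 39/2 + 85/2 + 33/2 = 157/2.

78.50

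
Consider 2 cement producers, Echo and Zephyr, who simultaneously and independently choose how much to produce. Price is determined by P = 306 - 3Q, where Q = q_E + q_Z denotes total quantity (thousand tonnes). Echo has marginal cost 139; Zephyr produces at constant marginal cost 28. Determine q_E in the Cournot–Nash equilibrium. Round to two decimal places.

Echo's profit: π_E = (306 - 3Q)q_E - (139q_E). Setting ∂π_E/∂q_E = 0: 167 - 6q_E - 3(q_Z) = 0.
Zephyr's profit: π_Z = (306 - 3Q)q_Z - (28q_Z). Setting ∂π_Z/∂q_Z = 0: 278 - 6q_Z - 3(q_E) = 0.
So q_E = (167 - 3q_Z)/6 and q_Z = (278 - 3q_E)/6.
Substituting one into the other gives q_E = 56/9 and q_Z = 389/9.

6.22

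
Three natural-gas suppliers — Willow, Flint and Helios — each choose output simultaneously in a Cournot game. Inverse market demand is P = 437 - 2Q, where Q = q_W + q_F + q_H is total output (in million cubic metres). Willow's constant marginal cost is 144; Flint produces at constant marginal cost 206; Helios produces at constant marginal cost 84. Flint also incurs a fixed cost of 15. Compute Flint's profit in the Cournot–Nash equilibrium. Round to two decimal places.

54.03

Willow's profit: π_W = (437 - 2Q)q_W - (144q_W). Setting ∂π_W/∂q_W = 0: 293 - 4q_W - 2(q_F + q_H) = 0.
Flint's first-order condition: 231 - 4q_F - 2(q_W + q_H) = 0.
Helios's profit: π_H = (437 - 2Q)q_H - (84q_H). Setting ∂π_H/∂q_H = 0: 353 - 4q_H - 2(q_W + q_F) = 0.
Adding the 3 conditions: 877 − 4Q − 4Q = 0, i.e. Q = 877/8.
Back-substituting: q_W = (293 − 877/4)/2 = 295/8, q_F = (231 − 877/4)/2 = 47/8, q_H = (353 − 877/4)/2 = 535/8.
Price P = 437 - 2·(877/8) = 871/4.
Flint's profit: (871/4 - 206)·(47/8) - 15 = 1729/32.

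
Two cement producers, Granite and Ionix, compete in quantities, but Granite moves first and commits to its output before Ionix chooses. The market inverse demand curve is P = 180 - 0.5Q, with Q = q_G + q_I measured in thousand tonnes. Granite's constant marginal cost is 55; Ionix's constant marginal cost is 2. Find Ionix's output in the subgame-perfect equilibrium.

142

Solve by backward induction. Given q_G, the follower Ionix maximises π_I = (180 - (1/2)q_G - (1/2)q_I)q_I - 2q_I.
∂π_I/∂q_I = 178 - (1/2)q_G - q_I = 0 gives the reaction function q_I = (178 - (1/2)q_G).
Granite substitutes q_I(q_G) into its own profit: π_G = q_G(180 - (1/2)q_G - (178 - (1/2)q_G)/2) - 55q_G = (91 - (1/4)q_G)q_G - 55q_G.
Leader FOC: 36 - (1/2)q_G = 0, so q_G = 72.
Then q_I = (178 - (1/2)·72) = 142.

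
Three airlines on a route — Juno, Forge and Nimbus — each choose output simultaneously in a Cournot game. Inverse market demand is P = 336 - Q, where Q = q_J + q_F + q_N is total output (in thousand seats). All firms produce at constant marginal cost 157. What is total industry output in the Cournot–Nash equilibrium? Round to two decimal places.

Each firm earns π_i = (336 - Q)q_i - 157q_i.
Setting ∂π_i/∂q_i = 0 with rivals' quantities fixed: 179 - 2q_i - Σ_{j≠i} q_j = 0.
By symmetry each firm produces the same amount; substituting Σ_{j≠i} q_j = 2q_i yields q_i = 179/4.
Total output Q = 179/4 + 179/4 + 179/4 = 537/4.

134.25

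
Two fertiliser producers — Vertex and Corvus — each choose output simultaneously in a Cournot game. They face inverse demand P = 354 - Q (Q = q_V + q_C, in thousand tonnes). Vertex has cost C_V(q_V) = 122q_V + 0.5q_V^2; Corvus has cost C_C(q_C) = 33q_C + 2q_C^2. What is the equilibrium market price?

248

Vertex's profit: π_V = (354 - Q)q_V - (122q_V + (1/2)q_V²). Setting ∂π_V/∂q_V = 0: 232 - 3q_V - (q_C) = 0.
Corvus's profit: π_C = (354 - Q)q_C - (33q_C + 2q_C²). Setting ∂π_C/∂q_C = 0: 321 - 6q_C - (q_V) = 0.
Rearranging gives the reaction functions q_V = (232 - q_C)/3 and q_C = (321 - q_V)/6.
Solving the pair: q_V = 63, q_C = 43.
Total output Q = 106, so price P = 354 - 106 = 248.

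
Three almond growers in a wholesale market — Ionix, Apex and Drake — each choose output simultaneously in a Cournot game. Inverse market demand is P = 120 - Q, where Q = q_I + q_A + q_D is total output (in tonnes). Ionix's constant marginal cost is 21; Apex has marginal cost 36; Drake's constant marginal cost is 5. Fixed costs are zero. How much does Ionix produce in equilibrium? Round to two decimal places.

Ionix's profit: π_I = (120 - Q)q_I - (21q_I). Setting ∂π_I/∂q_I = 0: 99 - 2q_I - (q_A + q_D) = 0.
Apex's first-order condition: 84 - 2q_A - (q_I + q_D) = 0.
Drake's profit: π_D = (120 - Q)q_D - (5q_D). Setting ∂π_D/∂q_D = 0: 115 - 2q_D - (q_I + q_A) = 0.
Adding the 3 first-order conditions: 298 − 4Q = 0, so Q = 149/2.
Back-substituting: q_I = (99 − 149/2) = 49/2, q_A = (84 − 149/2) = 19/2, q_D = (115 − 149/2) = 81/2.

24.50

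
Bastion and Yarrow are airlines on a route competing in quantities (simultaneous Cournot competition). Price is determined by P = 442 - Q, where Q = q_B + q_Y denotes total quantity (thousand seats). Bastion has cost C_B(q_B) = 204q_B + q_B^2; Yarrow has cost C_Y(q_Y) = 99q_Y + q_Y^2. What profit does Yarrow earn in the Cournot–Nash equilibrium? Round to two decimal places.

Bastion's profit: π_B = (442 - Q)q_B - (204q_B + q_B²). Setting ∂π_B/∂q_B = 0: 238 - 4q_B - (q_Y) = 0.
Yarrow's profit: π_Y = (442 - Q)q_Y - (99q_Y + q_Y²). Setting ∂π_Y/∂q_Y = 0: 343 - 4q_Y - (q_B) = 0.
So q_B = (238 - q_Y)/4 and q_Y = (343 - q_B)/4.
Solving the pair: q_B = 203/5, q_Y = 378/5.
Price P = 442 - 581/5 = 1629/5.
Yarrow's profit: (1629/5)·(378/5) - 99·(378/5) - (378/5)² = 11430.7200.

11430.72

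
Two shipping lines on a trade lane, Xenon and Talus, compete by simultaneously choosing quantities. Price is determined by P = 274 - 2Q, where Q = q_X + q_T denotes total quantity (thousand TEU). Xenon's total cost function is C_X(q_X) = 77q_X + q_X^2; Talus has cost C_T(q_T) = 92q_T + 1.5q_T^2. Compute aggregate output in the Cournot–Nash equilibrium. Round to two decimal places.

45.08

Xenon's profit: π_X = (274 - 2Q)q_X - (77q_X + q_X²). Setting ∂π_X/∂q_X = 0: 197 - 6q_X - 2(q_T) = 0.
Talus's profit: π_T = (274 - 2Q)q_T - (92q_T + (3/2)q_T²). Setting ∂π_T/∂q_T = 0: 182 - 7q_T - 2(q_X) = 0.
Best responses: q_X = (197 - 2q_T)/6, q_T = (182 - 2q_X)/7.
Substituting one into the other gives q_X = 1015/38 and q_T = 349/19.
Total output Q = 1015/38 + 349/19 = 1713/38.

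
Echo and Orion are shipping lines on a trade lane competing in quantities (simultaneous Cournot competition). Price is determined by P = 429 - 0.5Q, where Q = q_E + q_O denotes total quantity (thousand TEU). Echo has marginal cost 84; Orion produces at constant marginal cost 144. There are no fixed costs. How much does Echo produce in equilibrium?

270

Echo's profit: π_E = (429 - 0.5Q)q_E - (84q_E). Setting ∂π_E/∂q_E = 0: 345 - q_E - (1/2)(q_O) = 0.
Orion's first-order condition: 285 - q_O - (1/2)(q_E) = 0.
So q_E = (345 - (1/2)q_O) and q_O = (285 - (1/2)q_E).
Solving the pair: q_E = 270, q_O = 150.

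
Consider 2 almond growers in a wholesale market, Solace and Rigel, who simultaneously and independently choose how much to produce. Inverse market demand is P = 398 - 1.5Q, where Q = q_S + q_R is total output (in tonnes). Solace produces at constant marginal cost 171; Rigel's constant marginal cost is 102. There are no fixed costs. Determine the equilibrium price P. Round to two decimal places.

Solace's profit: π_S = (398 - 1.5Q)q_S - (171q_S). Setting ∂π_S/∂q_S = 0: 227 - 3q_S - (3/2)(q_R) = 0.
Rigel's profit: π_R = (398 - 1.5Q)q_R - (102q_R). Setting ∂π_R/∂q_R = 0: 296 - 3q_R - (3/2)(q_S) = 0.
So q_S = (227 - (3/2)q_R)/3 and q_R = (296 - (3/2)q_S)/3.
Substituting one into the other gives q_S = 316/9 and q_R = 730/9.
Total output Q = 1046/9, so price P = 398 - (3/2)·(1046/9) = 671/3.

223.67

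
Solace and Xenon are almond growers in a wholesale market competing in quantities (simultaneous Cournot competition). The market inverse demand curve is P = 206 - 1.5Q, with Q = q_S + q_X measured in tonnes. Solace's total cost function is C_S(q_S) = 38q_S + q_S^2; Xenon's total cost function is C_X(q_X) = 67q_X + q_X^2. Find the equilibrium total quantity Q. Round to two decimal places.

47.23

Solace's profit: π_S = (206 - 1.5Q)q_S - (38q_S + q_S²). Setting ∂π_S/∂q_S = 0: 168 - 5q_S - (3/2)(q_X) = 0.
Xenon's profit: π_X = (206 - 1.5Q)q_X - (67q_X + q_X²). Setting ∂π_X/∂q_X = 0: 139 - 5q_X - (3/2)(q_S) = 0.
Rearranging gives the reaction functions q_S = (168 - (3/2)q_X)/5 and q_X = (139 - (3/2)q_S)/5.
Solving the pair: q_S = 27.7582, q_X = 1772/91.
Total output Q = 27.7582 + 1772/91 = 614/13.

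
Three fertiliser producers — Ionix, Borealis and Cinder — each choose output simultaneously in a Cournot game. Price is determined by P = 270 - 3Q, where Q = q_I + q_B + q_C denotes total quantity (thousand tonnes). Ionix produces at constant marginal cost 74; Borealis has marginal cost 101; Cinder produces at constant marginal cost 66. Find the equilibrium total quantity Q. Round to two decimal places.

Ionix's profit: π_I = (270 - 3Q)q_I - (74q_I). Setting ∂π_I/∂q_I = 0: 196 - 6q_I - 3(q_B + q_C) = 0.
Borealis's first-order condition: 169 - 6q_B - 3(q_I + q_C) = 0.
Cinder's first-order condition: 204 - 6q_C - 3(q_I + q_B) = 0.
Adding the 3 conditions: 569 − 6Q − 6Q = 0, i.e. Q = 569/12.
Back-substituting: q_I = (196 − 569/4)/3 = 215/12, q_B = (169 − 569/4)/3 = 107/12, q_C = (204 − 569/4)/3 = 247/12.
Total output Q = 215/12 + 107/12 + 247/12 = 569/12.

47.42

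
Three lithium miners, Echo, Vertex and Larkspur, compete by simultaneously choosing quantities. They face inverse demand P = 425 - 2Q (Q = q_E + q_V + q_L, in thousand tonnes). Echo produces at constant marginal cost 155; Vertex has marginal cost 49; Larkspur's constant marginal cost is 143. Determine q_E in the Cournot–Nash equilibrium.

Echo's profit: π_E = (425 - 2Q)q_E - (155q_E). Setting ∂π_E/∂q_E = 0: 270 - 4q_E - 2(q_V + q_L) = 0.
Vertex's first-order condition: 376 - 4q_V - 2(q_E + q_L) = 0.
Larkspur's first-order condition: 282 - 4q_L - 2(q_E + q_V) = 0.
Adding the 3 first-order conditions: 928 − 8Q = 0, so Q = 116.
Back-substituting: q_E = (270 − 232)/2 = 19, q_V = (376 − 232)/2 = 72, q_L = (282 − 232)/2 = 25.

19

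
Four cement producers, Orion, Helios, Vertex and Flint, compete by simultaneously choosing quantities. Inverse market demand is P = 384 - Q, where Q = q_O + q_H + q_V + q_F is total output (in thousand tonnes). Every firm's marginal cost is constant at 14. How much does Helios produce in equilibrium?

A representative firm's profit is π_i = q_i(384 - Q) - 14q_i.
Setting ∂π_i/∂q_i = 0 with rivals' quantities fixed: 370 - 2q_i - Σ_{j≠i} q_j = 0.
By symmetry each firm produces the same amount; substituting Σ_{j≠i} q_j = 3q_i yields q_i = 370/5 = 74.

74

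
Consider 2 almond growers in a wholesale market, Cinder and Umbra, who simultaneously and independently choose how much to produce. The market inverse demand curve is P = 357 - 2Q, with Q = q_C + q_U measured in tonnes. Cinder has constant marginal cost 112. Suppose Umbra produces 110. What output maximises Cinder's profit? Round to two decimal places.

6.25

With the rival's output fixed at 110, Cinder's profit is π_C = (357 - 2·110 - 2q_C)q_C - (112q_C) = (137 - 2q_C)q_C - (112q_C).
∂π_C/∂q_C = 25 - 4q_C = 0, so q_C = 25/4.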